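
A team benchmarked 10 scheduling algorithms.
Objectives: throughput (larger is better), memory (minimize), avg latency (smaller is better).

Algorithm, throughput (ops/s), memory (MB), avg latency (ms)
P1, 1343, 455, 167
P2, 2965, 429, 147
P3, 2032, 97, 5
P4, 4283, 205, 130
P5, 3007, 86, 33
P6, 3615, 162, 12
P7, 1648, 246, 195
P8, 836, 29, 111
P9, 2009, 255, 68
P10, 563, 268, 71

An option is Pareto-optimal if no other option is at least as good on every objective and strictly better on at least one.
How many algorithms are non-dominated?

P1: dominated by P2 (throughput 2965≥1343, memory 429≤455, avg latency 147≤167).
P2: dominated by P4 (throughput 4283≥2965, memory 205≤429, avg latency 130≤147).
P3: not dominated (best avg latency).
P4: not dominated (best throughput).
P5: not dominated.
P6: not dominated.
P7: dominated by P3 (throughput 2032≥1648, memory 97≤246, avg latency 5≤195).
P8: not dominated (best memory).
P9: dominated by P3 (throughput 2032≥2009, memory 97≤255, avg latency 5≤68).
P10: dominated by P3 (throughput 2032≥563, memory 97≤268, avg latency 5≤71).
Pareto-optimal: P3, P4, P5, P6, P8 → 5.

5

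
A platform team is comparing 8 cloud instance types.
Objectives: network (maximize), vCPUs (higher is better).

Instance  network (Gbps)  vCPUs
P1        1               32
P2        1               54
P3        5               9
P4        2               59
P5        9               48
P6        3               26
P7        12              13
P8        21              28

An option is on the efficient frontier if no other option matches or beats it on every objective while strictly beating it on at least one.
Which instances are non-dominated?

P4, P5, P8

P1: dominated by P2 (network 1≥1, vCPUs 54≥32).
P2: dominated by P4 (network 2≥1, vCPUs 59≥54).
P3: dominated by P5 (network 9≥5, vCPUs 48≥9).
P4: not dominated (best vCPUs).
P5: not dominated.
P6: dominated by P5 (network 9≥3, vCPUs 48≥26).
P7: dominated by P8 (network 21≥12, vCPUs 28≥13).
P8: not dominated (best network).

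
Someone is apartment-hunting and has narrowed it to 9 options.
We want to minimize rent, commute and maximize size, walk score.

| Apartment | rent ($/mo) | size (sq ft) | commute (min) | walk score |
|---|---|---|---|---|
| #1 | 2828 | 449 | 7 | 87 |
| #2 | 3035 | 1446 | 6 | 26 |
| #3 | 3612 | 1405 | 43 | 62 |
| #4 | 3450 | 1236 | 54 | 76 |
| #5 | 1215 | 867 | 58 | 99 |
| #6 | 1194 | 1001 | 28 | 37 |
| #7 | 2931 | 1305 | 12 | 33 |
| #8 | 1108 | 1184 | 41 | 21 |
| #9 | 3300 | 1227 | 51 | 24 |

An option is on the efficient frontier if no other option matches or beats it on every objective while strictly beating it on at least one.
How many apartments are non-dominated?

#1: not dominated.
#2: not dominated (best size).
#3: not dominated.
#4: not dominated.
#5: not dominated (best walk score).
#6: not dominated.
#7: not dominated.
#8: not dominated (best rent).
#9: dominated by #2 (rent 3035≤3300, size 1446≥1227, commute 6≤51, walk score 26≥24).
Pareto-optimal: #1, #2, #3, #4, #5, #6, #7, #8 → 8.

8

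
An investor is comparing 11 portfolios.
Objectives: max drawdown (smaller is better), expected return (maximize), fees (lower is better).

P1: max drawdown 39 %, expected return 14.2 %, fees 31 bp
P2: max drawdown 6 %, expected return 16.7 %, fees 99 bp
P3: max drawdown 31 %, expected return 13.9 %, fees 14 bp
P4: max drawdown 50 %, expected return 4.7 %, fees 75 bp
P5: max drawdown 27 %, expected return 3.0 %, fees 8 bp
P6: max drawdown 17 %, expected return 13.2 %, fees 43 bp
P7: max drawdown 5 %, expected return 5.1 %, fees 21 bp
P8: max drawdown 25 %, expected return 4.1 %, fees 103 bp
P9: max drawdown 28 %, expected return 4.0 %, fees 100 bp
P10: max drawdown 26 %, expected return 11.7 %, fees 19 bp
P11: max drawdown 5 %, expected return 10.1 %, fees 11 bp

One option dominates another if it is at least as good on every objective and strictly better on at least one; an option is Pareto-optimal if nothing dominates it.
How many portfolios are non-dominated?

P1: not dominated.
P2: not dominated (best expected return).
P3: not dominated.
P4: dominated by P1 (max drawdown 39≤50, expected return 14.2≥4.7, fees 31≤75).
P5: not dominated (best fees).
P6: not dominated.
P7: dominated by P11 (max drawdown 5≤5, expected return 10.1≥5.1, fees 11≤21).
P8: dominated by P2 (max drawdown 6≤25, expected return 16.7≥4.1, fees 99≤103).
P9: dominated by P2 (max drawdown 6≤28, expected return 16.7≥4.0, fees 99≤100).
P10: not dominated.
P11: not dominated.
Pareto-optimal: P1, P2, P3, P5, P6, P10, P11 → 7.

7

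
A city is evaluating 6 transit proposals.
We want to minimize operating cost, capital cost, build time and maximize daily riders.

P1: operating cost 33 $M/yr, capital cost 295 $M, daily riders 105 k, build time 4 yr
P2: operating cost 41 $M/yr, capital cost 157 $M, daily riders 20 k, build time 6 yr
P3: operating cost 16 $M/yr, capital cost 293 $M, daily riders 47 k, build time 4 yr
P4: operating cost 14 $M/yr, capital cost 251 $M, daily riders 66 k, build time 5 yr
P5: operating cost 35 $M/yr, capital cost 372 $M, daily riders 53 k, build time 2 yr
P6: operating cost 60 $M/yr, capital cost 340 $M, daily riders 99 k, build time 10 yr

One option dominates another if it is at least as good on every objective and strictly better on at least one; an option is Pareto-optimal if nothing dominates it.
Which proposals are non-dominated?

P1, P2, P3, P4, P5

P1: not dominated (best daily riders).
P2: not dominated (best capital cost).
P3: not dominated.
P4: not dominated (best operating cost).
P5: not dominated (best build time).
P6: dominated by P1 (operating cost 33≤60, capital cost 295≤340, daily riders 105≥99, build time 4≤10).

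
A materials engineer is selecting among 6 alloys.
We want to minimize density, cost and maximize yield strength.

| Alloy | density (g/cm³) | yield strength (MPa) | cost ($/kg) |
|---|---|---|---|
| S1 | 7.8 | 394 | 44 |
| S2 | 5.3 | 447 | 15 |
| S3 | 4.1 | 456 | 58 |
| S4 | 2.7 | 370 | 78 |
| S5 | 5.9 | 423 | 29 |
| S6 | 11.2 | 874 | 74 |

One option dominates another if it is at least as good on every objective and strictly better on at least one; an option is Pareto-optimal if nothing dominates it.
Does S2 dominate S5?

S2 vs S5: density 5.3≤5.9, yield strength 447≥423, cost 15≤29 — S2 is at least as good on every objective with at least one strict improvement.

Yes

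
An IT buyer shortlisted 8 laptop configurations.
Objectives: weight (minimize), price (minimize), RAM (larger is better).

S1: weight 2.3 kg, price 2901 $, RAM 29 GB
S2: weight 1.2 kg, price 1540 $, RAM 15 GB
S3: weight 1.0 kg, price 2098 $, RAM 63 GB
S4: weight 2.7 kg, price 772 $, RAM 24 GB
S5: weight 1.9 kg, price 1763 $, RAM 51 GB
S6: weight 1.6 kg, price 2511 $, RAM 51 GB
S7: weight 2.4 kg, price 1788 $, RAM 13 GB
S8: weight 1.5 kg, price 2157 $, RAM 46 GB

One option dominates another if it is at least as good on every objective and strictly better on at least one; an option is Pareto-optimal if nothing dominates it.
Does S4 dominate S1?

No

S4 vs S1: S4 is worse on weight (2.7 vs 2.3), so it does not dominate S1.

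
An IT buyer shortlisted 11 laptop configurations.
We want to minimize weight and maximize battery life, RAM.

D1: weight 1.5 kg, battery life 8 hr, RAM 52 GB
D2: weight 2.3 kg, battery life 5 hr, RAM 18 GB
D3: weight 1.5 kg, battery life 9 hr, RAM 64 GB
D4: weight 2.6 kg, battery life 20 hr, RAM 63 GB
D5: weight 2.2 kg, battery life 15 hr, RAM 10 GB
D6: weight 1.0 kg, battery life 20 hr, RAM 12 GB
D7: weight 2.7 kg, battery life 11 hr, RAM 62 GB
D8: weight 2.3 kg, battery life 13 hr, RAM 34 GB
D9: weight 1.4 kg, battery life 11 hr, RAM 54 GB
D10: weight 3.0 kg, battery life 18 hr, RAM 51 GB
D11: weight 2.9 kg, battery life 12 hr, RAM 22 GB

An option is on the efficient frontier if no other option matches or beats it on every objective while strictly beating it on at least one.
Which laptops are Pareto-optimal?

D3, D4, D6, D8, D9

D1: dominated by D3 (weight 1.5≤1.5, battery life 9≥8, RAM 64≥52).
D2: dominated by D1 (weight 1.5≤2.3, battery life 8≥5, RAM 52≥18).
D3: not dominated (best RAM).
D4: not dominated.
D5: dominated by D6 (weight 1.0≤2.2, battery life 20≥15, RAM 12≥10).
D6: not dominated (best weight).
D7: dominated by D4 (weight 2.6≤2.7, battery life 20≥11, RAM 63≥62).
D8: not dominated.
D9: not dominated.
D10: dominated by D4 (weight 2.6≤3.0, battery life 20≥18, RAM 63≥51).
D11: dominated by D4 (weight 2.6≤2.9, battery life 20≥12, RAM 63≥22).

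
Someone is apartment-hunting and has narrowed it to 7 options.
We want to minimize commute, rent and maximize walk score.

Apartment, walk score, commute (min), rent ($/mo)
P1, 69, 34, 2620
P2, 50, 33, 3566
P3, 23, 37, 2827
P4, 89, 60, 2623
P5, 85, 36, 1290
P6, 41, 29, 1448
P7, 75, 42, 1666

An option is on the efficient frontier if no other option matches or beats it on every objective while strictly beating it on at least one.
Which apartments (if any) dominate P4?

none

P1: worse on walk score (69 vs 89).
P2: worse on walk score (50 vs 89).
P3: worse on walk score (23 vs 89).
P5: worse on walk score (85 vs 89).
P6: worse on walk score (41 vs 89).
P7: worse on walk score (75 vs 89).
No option dominates P4.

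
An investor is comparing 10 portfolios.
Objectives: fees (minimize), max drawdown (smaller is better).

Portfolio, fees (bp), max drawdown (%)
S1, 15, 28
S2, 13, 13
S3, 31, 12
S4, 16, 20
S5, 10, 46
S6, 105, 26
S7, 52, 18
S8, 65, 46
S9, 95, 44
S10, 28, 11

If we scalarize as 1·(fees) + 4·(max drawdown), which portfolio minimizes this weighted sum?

S2

S1: 1·15 + 4·28 = 127
S2: 1·13 + 4·13 = 65
S3: 1·31 + 4·12 = 79
S4: 1·16 + 4·20 = 96
S5: 1·10 + 4·46 = 194
S6: 1·105 + 4·26 = 209
S7: 1·52 + 4·18 = 124
S8: 1·65 + 4·46 = 249
S9: 1·95 + 4·44 = 271
S10: 1·28 + 4·11 = 72
Lowest: S2 at 65.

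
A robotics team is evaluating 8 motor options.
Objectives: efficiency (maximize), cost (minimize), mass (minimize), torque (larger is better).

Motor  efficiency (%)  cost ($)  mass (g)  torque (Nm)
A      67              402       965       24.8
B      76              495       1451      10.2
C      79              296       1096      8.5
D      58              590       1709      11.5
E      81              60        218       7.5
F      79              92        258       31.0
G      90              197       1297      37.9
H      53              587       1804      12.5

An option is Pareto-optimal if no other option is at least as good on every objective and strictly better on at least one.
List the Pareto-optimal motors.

E, F, G

A: dominated by F (efficiency 79≥67, cost 92≤402, mass 258≤965, torque 31.0≥24.8).
B: dominated by F (efficiency 79≥76, cost 92≤495, mass 258≤1451, torque 31.0≥10.2).
C: dominated by F (efficiency 79≥79, cost 92≤296, mass 258≤1096, torque 31.0≥8.5).
D: dominated by A (efficiency 67≥58, cost 402≤590, mass 965≤1709, torque 24.8≥11.5).
E: not dominated (best cost).
F: not dominated.
G: not dominated (best efficiency).
H: dominated by A (efficiency 67≥53, cost 402≤587, mass 965≤1804, torque 24.8≥12.5).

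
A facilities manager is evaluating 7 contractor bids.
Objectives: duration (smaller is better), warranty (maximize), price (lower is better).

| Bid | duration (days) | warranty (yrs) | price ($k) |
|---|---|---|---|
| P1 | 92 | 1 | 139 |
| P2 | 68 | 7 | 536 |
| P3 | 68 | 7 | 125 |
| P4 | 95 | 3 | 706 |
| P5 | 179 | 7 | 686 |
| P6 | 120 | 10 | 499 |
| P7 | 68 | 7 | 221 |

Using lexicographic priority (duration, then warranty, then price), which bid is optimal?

First minimize duration: best is 68, kept {P2, P3, P7}.
Then maximize warranty: best is 7, kept {P2, P3, P7}.
Then minimize price: best is 125, kept {P3}.

P3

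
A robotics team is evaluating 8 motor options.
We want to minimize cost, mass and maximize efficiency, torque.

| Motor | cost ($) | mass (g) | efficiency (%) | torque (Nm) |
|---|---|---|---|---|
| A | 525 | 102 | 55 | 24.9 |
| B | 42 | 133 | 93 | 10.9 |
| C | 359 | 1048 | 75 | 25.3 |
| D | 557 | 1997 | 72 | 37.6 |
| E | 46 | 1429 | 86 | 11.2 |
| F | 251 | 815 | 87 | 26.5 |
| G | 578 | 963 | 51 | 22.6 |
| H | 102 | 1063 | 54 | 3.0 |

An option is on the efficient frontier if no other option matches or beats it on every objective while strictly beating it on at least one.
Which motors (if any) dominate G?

A, F

A: cost 525≤578, mass 102≤963, efficiency 55≥51, torque 24.9≥22.6 — dominates G.
F: cost 251≤578, mass 815≤963, efficiency 87≥51, torque 26.5≥22.6 — dominates G.
Others (B, C, D, E, H) are each worse than G on at least one objective.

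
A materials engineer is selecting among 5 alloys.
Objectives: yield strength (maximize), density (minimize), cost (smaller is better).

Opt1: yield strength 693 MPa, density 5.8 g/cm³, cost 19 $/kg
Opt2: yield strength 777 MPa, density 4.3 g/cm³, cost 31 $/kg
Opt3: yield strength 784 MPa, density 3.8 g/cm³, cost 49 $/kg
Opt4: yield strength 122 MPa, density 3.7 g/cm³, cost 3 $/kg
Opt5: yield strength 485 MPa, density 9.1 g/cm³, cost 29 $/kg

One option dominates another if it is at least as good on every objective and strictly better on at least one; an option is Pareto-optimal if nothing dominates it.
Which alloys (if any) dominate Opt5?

Opt1

Opt1: yield strength 693≥485, density 5.8≤9.1, cost 19≤29 — dominates Opt5.
Others (Opt2, Opt3, Opt4) are each worse than Opt5 on at least one objective.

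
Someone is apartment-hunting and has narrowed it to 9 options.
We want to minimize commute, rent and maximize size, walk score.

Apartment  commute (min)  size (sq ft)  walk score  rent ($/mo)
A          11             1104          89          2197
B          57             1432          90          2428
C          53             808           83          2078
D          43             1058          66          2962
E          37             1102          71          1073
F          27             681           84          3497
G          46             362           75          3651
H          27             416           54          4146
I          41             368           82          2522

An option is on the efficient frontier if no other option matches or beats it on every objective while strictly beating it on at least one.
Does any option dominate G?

Yes

A vs G: commute 11≤46, size 1104≥362, walk score 89≥75, rent 2197≤3651 — A is at least as good on every objective and strictly better on at least one, so A dominates G.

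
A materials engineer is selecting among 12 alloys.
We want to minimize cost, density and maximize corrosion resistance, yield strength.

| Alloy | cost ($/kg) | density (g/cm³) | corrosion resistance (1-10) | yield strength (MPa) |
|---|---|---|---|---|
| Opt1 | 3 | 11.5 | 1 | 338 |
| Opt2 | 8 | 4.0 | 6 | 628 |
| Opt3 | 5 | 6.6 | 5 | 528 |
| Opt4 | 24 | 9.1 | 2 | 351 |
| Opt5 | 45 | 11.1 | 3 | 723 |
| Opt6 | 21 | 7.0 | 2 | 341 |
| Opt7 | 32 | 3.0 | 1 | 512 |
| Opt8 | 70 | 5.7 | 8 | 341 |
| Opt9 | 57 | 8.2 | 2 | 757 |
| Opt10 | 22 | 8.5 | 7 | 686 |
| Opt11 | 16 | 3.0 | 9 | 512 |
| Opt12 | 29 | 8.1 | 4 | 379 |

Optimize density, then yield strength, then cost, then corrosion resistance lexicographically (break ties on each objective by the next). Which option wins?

First minimize density: best is 3.0, kept {Opt7, Opt11}.
Then maximize yield strength: best is 512, kept {Opt7, Opt11}.
Then minimize cost: best is 16, kept {Opt11}.

Opt11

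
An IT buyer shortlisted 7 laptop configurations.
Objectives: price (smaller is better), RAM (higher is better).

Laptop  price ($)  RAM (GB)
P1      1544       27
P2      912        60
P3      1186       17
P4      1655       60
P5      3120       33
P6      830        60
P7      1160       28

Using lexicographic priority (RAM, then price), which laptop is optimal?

P6

First maximize RAM: best is 60, kept {P2, P4, P6}.
Then minimize price: best is 830, kept {P6}.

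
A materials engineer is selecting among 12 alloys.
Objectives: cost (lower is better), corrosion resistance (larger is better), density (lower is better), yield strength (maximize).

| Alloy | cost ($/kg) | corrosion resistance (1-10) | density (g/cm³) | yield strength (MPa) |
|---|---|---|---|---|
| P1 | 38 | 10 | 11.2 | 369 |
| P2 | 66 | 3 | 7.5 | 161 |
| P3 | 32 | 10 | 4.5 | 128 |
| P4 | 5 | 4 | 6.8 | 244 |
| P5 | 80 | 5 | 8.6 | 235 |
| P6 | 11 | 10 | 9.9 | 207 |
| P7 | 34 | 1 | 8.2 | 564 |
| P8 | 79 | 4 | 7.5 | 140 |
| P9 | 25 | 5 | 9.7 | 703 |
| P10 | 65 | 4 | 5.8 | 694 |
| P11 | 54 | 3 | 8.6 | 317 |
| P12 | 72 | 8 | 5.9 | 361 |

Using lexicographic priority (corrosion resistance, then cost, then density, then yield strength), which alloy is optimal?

First maximize corrosion resistance: best is 10, kept {P1, P3, P6}.
Then minimize cost: best is 11, kept {P6}.

P6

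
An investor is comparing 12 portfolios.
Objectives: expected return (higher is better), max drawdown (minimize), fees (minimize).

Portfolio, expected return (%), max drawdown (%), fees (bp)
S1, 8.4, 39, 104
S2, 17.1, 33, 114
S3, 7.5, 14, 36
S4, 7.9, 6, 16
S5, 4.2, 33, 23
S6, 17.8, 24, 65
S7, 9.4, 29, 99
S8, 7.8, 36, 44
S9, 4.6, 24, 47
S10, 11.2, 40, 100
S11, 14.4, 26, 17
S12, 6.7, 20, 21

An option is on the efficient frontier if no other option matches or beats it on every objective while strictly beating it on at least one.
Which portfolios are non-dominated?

S1: dominated by S6 (expected return 17.8≥8.4, max drawdown 24≤39, fees 65≤104).
S2: dominated by S6 (expected return 17.8≥17.1, max drawdown 24≤33, fees 65≤114).
S3: dominated by S4 (expected return 7.9≥7.5, max drawdown 6≤14, fees 16≤36).
S4: not dominated (best max drawdown).
S5: dominated by S4 (expected return 7.9≥4.2, max drawdown 6≤33, fees 16≤23).
S6: not dominated (best expected return).
S7: dominated by S6 (expected return 17.8≥9.4, max drawdown 24≤29, fees 65≤99).
S8: dominated by S4 (expected return 7.9≥7.8, max drawdown 6≤36, fees 16≤44).
S9: dominated by S3 (expected return 7.5≥4.6, max drawdown 14≤24, fees 36≤47).
S10: dominated by S6 (expected return 17.8≥11.2, max drawdown 24≤40, fees 65≤100).
S11: not dominated.
S12: dominated by S4 (expected return 7.9≥6.7, max drawdown 6≤20, fees 16≤21).

S4, S6, S11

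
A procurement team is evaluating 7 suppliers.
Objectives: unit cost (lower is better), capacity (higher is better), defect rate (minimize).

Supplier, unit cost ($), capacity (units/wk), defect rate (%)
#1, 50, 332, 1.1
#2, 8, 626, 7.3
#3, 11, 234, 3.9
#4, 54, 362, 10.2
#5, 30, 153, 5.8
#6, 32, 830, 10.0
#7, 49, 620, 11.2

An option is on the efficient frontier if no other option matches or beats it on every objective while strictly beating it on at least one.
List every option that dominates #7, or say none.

#2, #6

#2: unit cost 8≤49, capacity 626≥620, defect rate 7.3≤11.2 — dominates #7.
#6: unit cost 32≤49, capacity 830≥620, defect rate 10.0≤11.2 — dominates #7.
Others (#1, #3, #4, #5) are each worse than #7 on at least one objective.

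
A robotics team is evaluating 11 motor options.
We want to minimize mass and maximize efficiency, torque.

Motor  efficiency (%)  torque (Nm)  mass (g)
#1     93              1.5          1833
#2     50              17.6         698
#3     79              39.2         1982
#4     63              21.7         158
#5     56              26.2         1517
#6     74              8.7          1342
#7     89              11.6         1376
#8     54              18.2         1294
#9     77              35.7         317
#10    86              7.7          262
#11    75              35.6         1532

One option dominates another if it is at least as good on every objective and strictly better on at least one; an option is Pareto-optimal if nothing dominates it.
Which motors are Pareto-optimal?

#1, #3, #4, #7, #9, #10

#1: not dominated (best efficiency).
#2: dominated by #4 (efficiency 63≥50, torque 21.7≥17.6, mass 158≤698).
#3: not dominated (best torque).
#4: not dominated (best mass).
#5: dominated by #9 (efficiency 77≥56, torque 35.7≥26.2, mass 317≤1517).
#6: dominated by #9 (efficiency 77≥74, torque 35.7≥8.7, mass 317≤1342).
#7: not dominated.
#8: dominated by #4 (efficiency 63≥54, torque 21.7≥18.2, mass 158≤1294).
#9: not dominated.
#10: not dominated.
#11: dominated by #9 (efficiency 77≥75, torque 35.7≥35.6, mass 317≤1532).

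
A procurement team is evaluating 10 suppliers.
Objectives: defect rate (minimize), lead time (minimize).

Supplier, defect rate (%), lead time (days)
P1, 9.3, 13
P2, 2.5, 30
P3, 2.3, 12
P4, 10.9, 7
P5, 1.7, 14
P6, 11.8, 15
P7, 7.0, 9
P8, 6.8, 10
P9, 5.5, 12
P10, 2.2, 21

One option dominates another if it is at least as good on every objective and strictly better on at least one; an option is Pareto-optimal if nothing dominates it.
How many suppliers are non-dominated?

P1: dominated by P3 (defect rate 2.3≤9.3, lead time 12≤13).
P2: dominated by P3 (defect rate 2.3≤2.5, lead time 12≤30).
P3: not dominated.
P4: not dominated (best lead time).
P5: not dominated (best defect rate).
P6: dominated by P1 (defect rate 9.3≤11.8, lead time 13≤15).
P7: not dominated.
P8: not dominated.
P9: dominated by P3 (defect rate 2.3≤5.5, lead time 12≤12).
P10: dominated by P5 (defect rate 1.7≤2.2, lead time 14≤21).
Pareto-optimal: P3, P4, P5, P7, P8 → 5.

5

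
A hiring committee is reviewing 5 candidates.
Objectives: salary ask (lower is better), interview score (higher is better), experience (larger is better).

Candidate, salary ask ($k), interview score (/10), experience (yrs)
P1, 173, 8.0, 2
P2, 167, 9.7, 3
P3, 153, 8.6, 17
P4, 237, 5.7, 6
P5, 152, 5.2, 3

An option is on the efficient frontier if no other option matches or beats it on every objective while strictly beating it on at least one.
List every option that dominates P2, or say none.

none

P1: worse on salary ask (173 vs 167).
P3: worse on interview score (8.6 vs 9.7).
P4: worse on salary ask (237 vs 167).
P5: worse on interview score (5.2 vs 9.7).
No option dominates P2.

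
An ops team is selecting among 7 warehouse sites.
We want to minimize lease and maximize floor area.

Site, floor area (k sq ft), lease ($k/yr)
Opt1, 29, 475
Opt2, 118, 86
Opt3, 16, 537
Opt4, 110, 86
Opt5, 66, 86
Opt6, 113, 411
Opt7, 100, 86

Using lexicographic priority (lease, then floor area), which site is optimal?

Opt2

First minimize lease: best is 86, kept {Opt2, Opt4, Opt5, Opt7}.
Then maximize floor area: best is 118, kept {Opt2}.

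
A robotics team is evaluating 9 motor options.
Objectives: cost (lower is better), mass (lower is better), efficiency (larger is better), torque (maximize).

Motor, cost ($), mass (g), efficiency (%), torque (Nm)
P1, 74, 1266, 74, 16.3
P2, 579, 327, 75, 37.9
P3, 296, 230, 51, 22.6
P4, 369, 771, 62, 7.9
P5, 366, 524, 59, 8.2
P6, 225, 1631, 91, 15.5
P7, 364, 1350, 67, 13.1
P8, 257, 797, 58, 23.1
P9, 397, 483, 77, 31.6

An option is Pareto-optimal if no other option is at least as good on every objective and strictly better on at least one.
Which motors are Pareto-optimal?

P1, P2, P3, P4, P5, P6, P8, P9

P1: not dominated (best cost).
P2: not dominated (best torque).
P3: not dominated (best mass).
P4: not dominated.
P5: not dominated.
P6: not dominated (best efficiency).
P7: dominated by P1 (cost 74≤364, mass 1266≤1350, efficiency 74≥67, torque 16.3≥13.1).
P8: not dominated.
P9: not dominated.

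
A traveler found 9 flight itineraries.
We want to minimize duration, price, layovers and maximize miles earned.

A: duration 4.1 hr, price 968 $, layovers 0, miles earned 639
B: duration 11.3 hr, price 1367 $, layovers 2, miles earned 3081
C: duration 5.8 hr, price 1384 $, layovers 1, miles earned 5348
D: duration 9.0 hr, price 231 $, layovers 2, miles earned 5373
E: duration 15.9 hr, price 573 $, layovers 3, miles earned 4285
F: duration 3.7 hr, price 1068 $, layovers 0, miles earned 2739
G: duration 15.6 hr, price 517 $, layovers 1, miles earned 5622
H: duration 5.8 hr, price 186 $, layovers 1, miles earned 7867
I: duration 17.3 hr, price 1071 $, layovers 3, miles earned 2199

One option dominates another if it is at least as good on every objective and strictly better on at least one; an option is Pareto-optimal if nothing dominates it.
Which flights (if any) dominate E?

D, G, H

D: duration 9.0≤15.9, price 231≤573, layovers 2≤3, miles earned 5373≥4285 — dominates E.
G: duration 15.6≤15.9, price 517≤573, layovers 1≤3, miles earned 5622≥4285 — dominates E.
H: duration 5.8≤15.9, price 186≤573, layovers 1≤3, miles earned 7867≥4285 — dominates E.
Others (A, B, C, F, I) are each worse than E on at least one objective.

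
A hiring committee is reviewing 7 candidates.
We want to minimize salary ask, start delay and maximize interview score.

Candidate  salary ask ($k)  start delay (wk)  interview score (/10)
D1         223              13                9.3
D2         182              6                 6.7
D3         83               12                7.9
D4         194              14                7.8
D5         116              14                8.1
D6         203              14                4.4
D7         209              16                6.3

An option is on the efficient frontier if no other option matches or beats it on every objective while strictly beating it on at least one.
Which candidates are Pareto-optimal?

D1, D2, D3, D5

D1: not dominated (best interview score).
D2: not dominated (best start delay).
D3: not dominated (best salary ask).
D4: dominated by D3 (salary ask 83≤194, start delay 12≤14, interview score 7.9≥7.8).
D5: not dominated.
D6: dominated by D2 (salary ask 182≤203, start delay 6≤14, interview score 6.7≥4.4).
D7: dominated by D2 (salary ask 182≤209, start delay 6≤16, interview score 6.7≥6.3).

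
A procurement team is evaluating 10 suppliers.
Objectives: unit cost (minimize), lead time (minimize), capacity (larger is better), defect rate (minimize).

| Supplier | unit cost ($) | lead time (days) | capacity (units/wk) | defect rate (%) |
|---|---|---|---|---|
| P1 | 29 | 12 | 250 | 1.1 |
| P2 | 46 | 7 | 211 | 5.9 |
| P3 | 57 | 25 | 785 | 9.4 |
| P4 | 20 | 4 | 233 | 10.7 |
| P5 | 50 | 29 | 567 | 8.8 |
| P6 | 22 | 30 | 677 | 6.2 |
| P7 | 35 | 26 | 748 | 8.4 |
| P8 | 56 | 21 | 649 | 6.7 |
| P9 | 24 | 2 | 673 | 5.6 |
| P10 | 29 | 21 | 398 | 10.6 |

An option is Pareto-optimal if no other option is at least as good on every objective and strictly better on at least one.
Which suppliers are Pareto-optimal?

P1: not dominated (best defect rate).
P2: dominated by P9 (unit cost 24≤46, lead time 2≤7, capacity 673≥211, defect rate 5.6≤5.9).
P3: not dominated (best capacity).
P4: not dominated (best unit cost).
P5: dominated by P7 (unit cost 35≤50, lead time 26≤29, capacity 748≥567, defect rate 8.4≤8.8).
P6: not dominated.
P7: not dominated.
P8: dominated by P9 (unit cost 24≤56, lead time 2≤21, capacity 673≥649, defect rate 5.6≤6.7).
P9: not dominated (best lead time).
P10: dominated by P9 (unit cost 24≤29, lead time 2≤21, capacity 673≥398, defect rate 5.6≤10.6).

P1, P3, P4, P6, P7, P9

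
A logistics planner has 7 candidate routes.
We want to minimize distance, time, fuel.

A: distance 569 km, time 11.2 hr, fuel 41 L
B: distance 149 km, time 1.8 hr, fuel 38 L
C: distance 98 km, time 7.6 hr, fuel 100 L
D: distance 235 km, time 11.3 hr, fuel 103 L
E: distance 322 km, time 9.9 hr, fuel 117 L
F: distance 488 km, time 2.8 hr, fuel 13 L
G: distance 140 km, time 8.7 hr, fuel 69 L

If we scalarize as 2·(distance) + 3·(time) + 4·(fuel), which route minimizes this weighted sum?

A: 2·569 + 3·11.2 + 4·41 = 1335.6
B: 2·149 + 3·1.8 + 4·38 = 455.4
C: 2·98 + 3·7.6 + 4·100 = 618.8
D: 2·235 + 3·11.3 + 4·103 = 915.9
E: 2·322 + 3·9.9 + 4·117 = 1141.7
F: 2·488 + 3·2.8 + 4·13 = 1036.4
G: 2·140 + 3·8.7 + 4·69 = 582.1
Lowest: B at 455.4.

B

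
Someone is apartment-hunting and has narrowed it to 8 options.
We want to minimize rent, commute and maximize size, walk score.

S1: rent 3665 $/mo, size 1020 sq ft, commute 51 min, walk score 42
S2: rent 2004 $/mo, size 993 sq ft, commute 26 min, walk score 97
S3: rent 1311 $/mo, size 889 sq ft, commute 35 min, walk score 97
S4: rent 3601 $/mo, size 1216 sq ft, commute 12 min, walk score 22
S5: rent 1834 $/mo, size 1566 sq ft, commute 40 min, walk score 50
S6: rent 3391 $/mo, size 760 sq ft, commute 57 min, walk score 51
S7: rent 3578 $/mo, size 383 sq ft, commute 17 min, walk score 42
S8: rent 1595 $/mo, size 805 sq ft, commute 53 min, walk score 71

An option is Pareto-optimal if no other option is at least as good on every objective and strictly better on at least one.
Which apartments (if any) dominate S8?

S3

S3: rent 1311≤1595, size 889≥805, commute 35≤53, walk score 97≥71 — dominates S8.
Others (S1, S2, S4, S5, S6, S7) are each worse than S8 on at least one objective.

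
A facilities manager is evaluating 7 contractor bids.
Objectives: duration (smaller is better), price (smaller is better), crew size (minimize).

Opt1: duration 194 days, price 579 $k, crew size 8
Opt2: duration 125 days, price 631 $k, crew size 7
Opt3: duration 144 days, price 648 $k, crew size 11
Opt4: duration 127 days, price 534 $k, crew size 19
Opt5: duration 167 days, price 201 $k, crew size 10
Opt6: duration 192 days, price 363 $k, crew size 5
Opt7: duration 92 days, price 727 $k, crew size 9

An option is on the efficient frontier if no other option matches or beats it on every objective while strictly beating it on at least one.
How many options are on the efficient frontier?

Opt1: dominated by Opt6 (duration 192≤194, price 363≤579, crew size 5≤8).
Opt2: not dominated.
Opt3: dominated by Opt2 (duration 125≤144, price 631≤648, crew size 7≤11).
Opt4: not dominated.
Opt5: not dominated (best price).
Opt6: not dominated (best crew size).
Opt7: not dominated (best duration).
Pareto-optimal: Opt2, Opt4, Opt5, Opt6, Opt7 → 5.

5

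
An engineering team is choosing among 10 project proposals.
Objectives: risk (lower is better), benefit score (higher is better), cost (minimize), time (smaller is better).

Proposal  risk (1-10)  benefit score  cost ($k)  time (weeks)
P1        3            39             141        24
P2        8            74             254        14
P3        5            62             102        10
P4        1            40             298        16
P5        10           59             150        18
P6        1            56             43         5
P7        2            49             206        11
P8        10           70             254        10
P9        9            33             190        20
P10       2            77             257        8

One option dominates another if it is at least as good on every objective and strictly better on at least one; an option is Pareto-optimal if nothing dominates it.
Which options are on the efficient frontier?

P1: dominated by P6 (risk 1≤3, benefit score 56≥39, cost 43≤141, time 5≤24).
P2: not dominated.
P3: not dominated.
P4: dominated by P6 (risk 1≤1, benefit score 56≥40, cost 43≤298, time 5≤16).
P5: dominated by P3 (risk 5≤10, benefit score 62≥59, cost 102≤150, time 10≤18).
P6: not dominated (best cost).
P7: dominated by P6 (risk 1≤2, benefit score 56≥49, cost 43≤206, time 5≤11).
P8: not dominated.
P9: dominated by P3 (risk 5≤9, benefit score 62≥33, cost 102≤190, time 10≤20).
P10: not dominated (best benefit score).

P2, P3, P6, P8, P10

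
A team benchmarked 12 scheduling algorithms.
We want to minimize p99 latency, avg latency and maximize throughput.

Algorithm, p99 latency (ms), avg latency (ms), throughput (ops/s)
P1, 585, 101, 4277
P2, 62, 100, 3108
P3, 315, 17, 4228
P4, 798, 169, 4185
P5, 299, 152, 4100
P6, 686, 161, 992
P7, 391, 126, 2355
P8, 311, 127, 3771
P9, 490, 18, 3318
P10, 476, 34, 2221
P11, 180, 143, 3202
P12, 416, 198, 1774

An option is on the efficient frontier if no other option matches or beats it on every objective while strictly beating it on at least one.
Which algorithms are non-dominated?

P1: not dominated (best throughput).
P2: not dominated (best p99 latency).
P3: not dominated (best avg latency).
P4: dominated by P1 (p99 latency 585≤798, avg latency 101≤169, throughput 4277≥4185).
P5: not dominated.
P6: dominated by P1 (p99 latency 585≤686, avg latency 101≤161, throughput 4277≥992).
P7: dominated by P2 (p99 latency 62≤391, avg latency 100≤126, throughput 3108≥2355).
P8: not dominated.
P9: dominated by P3 (p99 latency 315≤490, avg latency 17≤18, throughput 4228≥3318).
P10: dominated by P3 (p99 latency 315≤476, avg latency 17≤34, throughput 4228≥2221).
P11: not dominated.
P12: dominated by P2 (p99 latency 62≤416, avg latency 100≤198, throughput 3108≥1774).

P1, P2, P3, P5, P8, P11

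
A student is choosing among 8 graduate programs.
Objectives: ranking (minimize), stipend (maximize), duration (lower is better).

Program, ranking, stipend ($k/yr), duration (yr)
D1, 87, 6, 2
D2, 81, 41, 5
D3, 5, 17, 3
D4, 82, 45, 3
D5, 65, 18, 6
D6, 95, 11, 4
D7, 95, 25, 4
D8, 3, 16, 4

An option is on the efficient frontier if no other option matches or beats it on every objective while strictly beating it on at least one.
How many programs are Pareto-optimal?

6

D1: not dominated (best duration).
D2: not dominated.
D3: not dominated.
D4: not dominated (best stipend).
D5: not dominated.
D6: dominated by D3 (ranking 5≤95, stipend 17≥11, duration 3≤4).
D7: dominated by D4 (ranking 82≤95, stipend 45≥25, duration 3≤4).
D8: not dominated (best ranking).
Pareto-optimal: D1, D2, D3, D4, D5, D8 → 6.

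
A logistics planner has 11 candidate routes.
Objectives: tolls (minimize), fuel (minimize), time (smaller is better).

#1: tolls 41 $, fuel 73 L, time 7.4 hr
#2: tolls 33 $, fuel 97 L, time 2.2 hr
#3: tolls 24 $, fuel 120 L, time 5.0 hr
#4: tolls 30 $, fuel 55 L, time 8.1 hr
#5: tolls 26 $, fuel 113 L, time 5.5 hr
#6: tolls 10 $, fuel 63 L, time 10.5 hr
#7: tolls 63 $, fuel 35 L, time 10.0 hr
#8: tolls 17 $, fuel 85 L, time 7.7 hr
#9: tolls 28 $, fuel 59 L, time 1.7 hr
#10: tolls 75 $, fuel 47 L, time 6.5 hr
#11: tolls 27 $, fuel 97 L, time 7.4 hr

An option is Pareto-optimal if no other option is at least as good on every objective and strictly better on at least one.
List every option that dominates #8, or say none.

none

#1: worse on tolls (41 vs 17).
#2: worse on tolls (33 vs 17).
#3: worse on tolls (24 vs 17).
#4: worse on tolls (30 vs 17).
#5: worse on tolls (26 vs 17).
#6: worse on time (10.5 vs 7.7).
#7: worse on tolls (63 vs 17).
#9: worse on tolls (28 vs 17).
#10: worse on tolls (75 vs 17).
#11: worse on tolls (27 vs 17).
No option dominates #8.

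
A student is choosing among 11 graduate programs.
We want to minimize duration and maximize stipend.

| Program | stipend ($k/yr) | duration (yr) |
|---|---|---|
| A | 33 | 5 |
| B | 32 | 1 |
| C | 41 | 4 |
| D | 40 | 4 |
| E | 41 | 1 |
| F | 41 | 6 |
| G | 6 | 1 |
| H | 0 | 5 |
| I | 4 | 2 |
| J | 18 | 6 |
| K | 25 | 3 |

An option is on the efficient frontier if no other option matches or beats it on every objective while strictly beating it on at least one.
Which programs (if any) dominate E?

none

A: worse on stipend (33 vs 41).
B: worse on stipend (32 vs 41).
C: worse on duration (4 vs 1).
D: worse on stipend (40 vs 41).
F: worse on duration (6 vs 1).
G: worse on stipend (6 vs 41).
H: worse on stipend (0 vs 41).
I: worse on stipend (4 vs 41).
J: worse on stipend (18 vs 41).
K: worse on stipend (25 vs 41).
No option dominates E.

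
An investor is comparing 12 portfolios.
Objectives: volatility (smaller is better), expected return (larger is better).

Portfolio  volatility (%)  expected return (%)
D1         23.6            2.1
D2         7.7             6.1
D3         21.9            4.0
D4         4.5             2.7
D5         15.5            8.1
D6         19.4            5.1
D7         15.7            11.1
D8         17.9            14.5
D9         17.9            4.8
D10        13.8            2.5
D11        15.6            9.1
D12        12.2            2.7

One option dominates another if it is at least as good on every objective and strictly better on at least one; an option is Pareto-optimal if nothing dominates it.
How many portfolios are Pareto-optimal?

D1: dominated by D2 (volatility 7.7≤23.6, expected return 6.1≥2.1).
D2: not dominated.
D3: dominated by D2 (volatility 7.7≤21.9, expected return 6.1≥4.0).
D4: not dominated (best volatility).
D5: not dominated.
D6: dominated by D2 (volatility 7.7≤19.4, expected return 6.1≥5.1).
D7: not dominated.
D8: not dominated (best expected return).
D9: dominated by D2 (volatility 7.7≤17.9, expected return 6.1≥4.8).
D10: dominated by D2 (volatility 7.7≤13.8, expected return 6.1≥2.5).
D11: not dominated.
D12: dominated by D2 (volatility 7.7≤12.2, expected return 6.1≥2.7).
Pareto-optimal: D2, D4, D5, D7, D8, D11 → 6.

6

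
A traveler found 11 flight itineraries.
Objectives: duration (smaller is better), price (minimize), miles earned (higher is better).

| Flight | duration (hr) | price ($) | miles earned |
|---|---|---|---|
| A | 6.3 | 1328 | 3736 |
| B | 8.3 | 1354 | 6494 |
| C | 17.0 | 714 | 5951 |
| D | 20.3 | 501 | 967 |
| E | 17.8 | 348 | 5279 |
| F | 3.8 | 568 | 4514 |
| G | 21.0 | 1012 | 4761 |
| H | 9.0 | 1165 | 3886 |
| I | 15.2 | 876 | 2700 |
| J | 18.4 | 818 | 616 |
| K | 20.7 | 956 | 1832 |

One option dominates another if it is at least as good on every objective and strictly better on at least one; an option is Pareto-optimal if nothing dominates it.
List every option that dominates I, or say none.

F

F: duration 3.8≤15.2, price 568≤876, miles earned 4514≥2700 — dominates I.
Others (A, B, C, D, E, G, H, J, K) are each worse than I on at least one objective.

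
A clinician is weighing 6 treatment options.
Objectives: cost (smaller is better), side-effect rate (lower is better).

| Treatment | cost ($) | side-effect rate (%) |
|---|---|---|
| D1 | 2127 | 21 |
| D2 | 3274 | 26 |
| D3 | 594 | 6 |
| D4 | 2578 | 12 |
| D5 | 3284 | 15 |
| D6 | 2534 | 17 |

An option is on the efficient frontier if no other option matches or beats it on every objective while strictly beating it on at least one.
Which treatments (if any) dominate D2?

D1: cost 2127≤3274, side-effect rate 21≤26 — dominates D2.
D3: cost 594≤3274, side-effect rate 6≤26 — dominates D2.
D4: cost 2578≤3274, side-effect rate 12≤26 — dominates D2.
D6: cost 2534≤3274, side-effect rate 17≤26 — dominates D2.
Others (D5) are each worse than D2 on at least one objective.

D1, D3, D4, D6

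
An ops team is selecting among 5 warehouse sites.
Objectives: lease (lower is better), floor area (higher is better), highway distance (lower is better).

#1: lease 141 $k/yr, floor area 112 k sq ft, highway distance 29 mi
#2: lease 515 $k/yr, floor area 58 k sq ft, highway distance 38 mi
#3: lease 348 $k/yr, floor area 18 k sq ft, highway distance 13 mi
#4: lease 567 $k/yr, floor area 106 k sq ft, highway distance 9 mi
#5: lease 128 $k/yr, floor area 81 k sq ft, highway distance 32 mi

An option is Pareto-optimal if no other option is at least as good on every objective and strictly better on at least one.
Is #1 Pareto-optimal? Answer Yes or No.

Yes

#2: worse on lease (515 vs 141).
#3: worse on lease (348 vs 141).
#4: worse on lease (567 vs 141).
#5: worse on floor area (81 vs 112).
No option is at least as good as #1 on every objective and strictly better on one.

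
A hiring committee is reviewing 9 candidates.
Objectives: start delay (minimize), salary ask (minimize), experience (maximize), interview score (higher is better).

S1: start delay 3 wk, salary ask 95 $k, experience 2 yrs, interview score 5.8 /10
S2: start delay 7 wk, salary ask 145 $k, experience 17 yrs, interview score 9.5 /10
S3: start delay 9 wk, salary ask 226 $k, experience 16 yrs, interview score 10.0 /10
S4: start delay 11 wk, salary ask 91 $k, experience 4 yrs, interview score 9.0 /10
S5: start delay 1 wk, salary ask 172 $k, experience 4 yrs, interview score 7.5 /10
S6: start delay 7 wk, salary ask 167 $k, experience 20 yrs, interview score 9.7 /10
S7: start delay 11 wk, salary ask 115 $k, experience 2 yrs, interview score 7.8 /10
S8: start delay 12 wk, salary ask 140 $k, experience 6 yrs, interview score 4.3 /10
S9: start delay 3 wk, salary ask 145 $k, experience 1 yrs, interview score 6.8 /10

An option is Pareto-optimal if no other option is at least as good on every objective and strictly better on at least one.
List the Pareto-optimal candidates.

S1, S2, S3, S4, S5, S6, S8, S9

S1: not dominated.
S2: not dominated.
S3: not dominated (best interview score).
S4: not dominated (best salary ask).
S5: not dominated (best start delay).
S6: not dominated (best experience).
S7: dominated by S4 (start delay 11≤11, salary ask 91≤115, experience 4≥2, interview score 9.0≥7.8).
S8: not dominated.
S9: not dominated.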